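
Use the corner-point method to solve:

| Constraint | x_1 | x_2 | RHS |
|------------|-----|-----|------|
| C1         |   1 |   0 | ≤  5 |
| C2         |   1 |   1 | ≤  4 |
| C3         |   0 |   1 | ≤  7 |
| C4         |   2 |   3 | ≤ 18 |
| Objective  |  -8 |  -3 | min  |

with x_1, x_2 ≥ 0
Each vertex is the intersection of two constraint boundaries that also satisfies all remaining constraints:
  x_1 = 0 and x_2 = 0 → (0, 0)
  x_1 + x_2 = 4 and x_2 = 0 → (4, 0)
  x_1 + x_2 = 4 and x_1 = 0 → (0, 4)

Evaluating z = -8x_1 - 3x_2 at each vertex:
  (0, 0): z = 0
  (4, 0): z = -32
  (0, 4): z = -12

The minimum is at (4, 0) with z = -32.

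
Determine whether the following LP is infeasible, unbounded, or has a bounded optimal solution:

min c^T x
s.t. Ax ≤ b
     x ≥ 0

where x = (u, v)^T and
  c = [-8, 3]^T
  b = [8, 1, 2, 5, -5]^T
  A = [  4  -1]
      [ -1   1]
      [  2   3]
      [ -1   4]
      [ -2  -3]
One constraint requires 2u + 3v ≤ 2, while the constraint -2u - 3v ≤ -5 is equivalent to 2u + 3v ≥ 5. Together they would need 5 ≤ 2u + 3v ≤ 2, which is impossible since 5 > 2. No point satisfies all constraints.

The feasible region is empty; the LP is infeasible.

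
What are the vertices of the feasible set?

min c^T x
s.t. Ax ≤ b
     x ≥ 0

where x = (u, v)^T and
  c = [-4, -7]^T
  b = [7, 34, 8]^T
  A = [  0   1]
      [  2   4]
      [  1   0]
Each vertex is the intersection of two constraint boundaries that also satisfies all remaining constraints:
  u = 0 and v = 0 → (0, 0)
  u = 8 and v = 0 → (8, 0)
  2u + 4v = 34 and u = 8 → (8, 4.5)
  v = 7 and 2u + 4v = 34 → (3, 7)
  v = 7 and u = 0 → (0, 7)

Vertices: (0, 0), (8, 0), (8, 4.5), (3, 7), (0, 7)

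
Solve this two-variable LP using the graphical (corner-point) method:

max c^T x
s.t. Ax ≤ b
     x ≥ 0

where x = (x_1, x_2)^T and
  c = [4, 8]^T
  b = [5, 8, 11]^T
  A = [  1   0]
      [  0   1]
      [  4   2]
Each vertex is the intersection of two constraint boundaries that also satisfies all remaining constraints:
  x_1 = 0 and x_2 = 0 → (0, 0)
  4x_1 + 2x_2 = 11 and x_2 = 0 → (2.75, 0)
  4x_1 + 2x_2 = 11 and x_1 = 0 → (0, 5.5)

Evaluating z = 4x_1 + 8x_2 at each vertex:
  (0, 0): z = 0
  (2.75, 0): z = 11
  (0, 5.5): z = 44

The maximum is at (0, 5.5) with z = 44.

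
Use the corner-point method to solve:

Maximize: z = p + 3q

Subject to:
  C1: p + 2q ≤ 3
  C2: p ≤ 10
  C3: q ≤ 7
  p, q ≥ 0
Each vertex is the intersection of two constraint boundaries that also satisfies all remaining constraints:
  p = 0 and q = 0 → (0, 0)
  p + 2q = 3 and q = 0 → (3, 0)
  p + 2q = 3 and p = 0 → (0, 1.5)

Evaluating z = p + 3q at each vertex:
  (0, 0): z = 0
  (3, 0): z = 3
  (0, 1.5): z = 4.5

The maximum is at (0, 1.5) with z = 4.5.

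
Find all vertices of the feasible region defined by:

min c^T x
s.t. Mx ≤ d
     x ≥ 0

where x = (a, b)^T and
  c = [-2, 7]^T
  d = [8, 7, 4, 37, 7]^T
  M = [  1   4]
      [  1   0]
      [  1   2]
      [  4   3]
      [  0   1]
Each vertex is the intersection of two constraint boundaries that also satisfies all remaining constraints:
  a = 0 and b = 0 → (0, 0)
  a + 2b = 4 and b = 0 → (4, 0)
  a + 4b = 8 and a + 2b = 4 → (0, 2)

Vertices: (0, 0), (4, 0), (0, 2)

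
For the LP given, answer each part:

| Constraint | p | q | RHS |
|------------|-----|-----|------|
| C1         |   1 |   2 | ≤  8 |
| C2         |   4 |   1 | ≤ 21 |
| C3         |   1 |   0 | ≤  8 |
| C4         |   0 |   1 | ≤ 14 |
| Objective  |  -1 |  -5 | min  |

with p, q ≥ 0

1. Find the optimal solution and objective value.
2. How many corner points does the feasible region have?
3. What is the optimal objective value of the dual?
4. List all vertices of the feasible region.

1. p = 0, q = 4, z = -20
2. 4
3. -20 (by strong duality, equal to the primal optimum)
4. (0, 0), (5.25, 0), (4.857, 1.571), (0, 4)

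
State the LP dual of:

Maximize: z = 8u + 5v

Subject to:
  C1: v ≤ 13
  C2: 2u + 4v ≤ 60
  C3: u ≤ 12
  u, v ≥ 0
Minimize: z = 13y1 + 60y2 + 12y3

Subject to:
  C1: -2y2 - y3 ≤ -8
  C2: -y1 - 4y2 ≤ -5
  y1, y2, y3 ≥ 0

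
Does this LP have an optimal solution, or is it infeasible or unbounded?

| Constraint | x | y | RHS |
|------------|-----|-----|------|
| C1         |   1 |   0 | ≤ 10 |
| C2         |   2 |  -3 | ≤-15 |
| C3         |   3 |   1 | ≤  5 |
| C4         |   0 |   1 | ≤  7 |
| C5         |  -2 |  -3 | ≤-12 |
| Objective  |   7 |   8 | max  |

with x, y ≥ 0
The point (0, 5) satisfies every constraint, so the LP is feasible; the constraints give x ≤ 10 and y ≤ 7, which with x, y ≥ 0 keep the feasible region inside a bounded box. A feasible, bounded LP attains a finite optimum at a vertex.

Evaluating z = 7x + 8y at each vertex:
  (0, 5): z = 40

Feasible with finite optimum z* = 40 at (0, 5).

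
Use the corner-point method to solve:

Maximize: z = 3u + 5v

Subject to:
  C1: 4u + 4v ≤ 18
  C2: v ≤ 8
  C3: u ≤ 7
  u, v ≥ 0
Each vertex is the intersection of two constraint boundaries that also satisfies all remaining constraints:
  u = 0 and v = 0 → (0, 0)
  4u + 4v = 18 and v = 0 → (4.5, 0)
  4u + 4v = 18 and u = 0 → (0, 4.5)

Evaluating z = 3u + 5v at each vertex:
  (0, 0): z = 0
  (4.5, 0): z = 13.5
  (0, 4.5): z = 22.5

The maximum is at (0, 4.5) with z = 22.5.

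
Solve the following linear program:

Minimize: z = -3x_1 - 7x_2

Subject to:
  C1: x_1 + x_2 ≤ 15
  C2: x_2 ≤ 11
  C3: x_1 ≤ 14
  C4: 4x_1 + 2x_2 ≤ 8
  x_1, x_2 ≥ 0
Each vertex is the intersection of two constraint boundaries that also satisfies all remaining constraints:
  x_1 = 0 and x_2 = 0 → (0, 0)
  4x_1 + 2x_2 = 8 and x_2 = 0 → (2, 0)
  4x_1 + 2x_2 = 8 and x_1 = 0 → (0, 4)

Evaluating z = -3x_1 - 7x_2 at each vertex:
  (0, 0): z = 0
  (2, 0): z = -6
  (0, 4): z = -28

The minimum is at (0, 4) with z = -28.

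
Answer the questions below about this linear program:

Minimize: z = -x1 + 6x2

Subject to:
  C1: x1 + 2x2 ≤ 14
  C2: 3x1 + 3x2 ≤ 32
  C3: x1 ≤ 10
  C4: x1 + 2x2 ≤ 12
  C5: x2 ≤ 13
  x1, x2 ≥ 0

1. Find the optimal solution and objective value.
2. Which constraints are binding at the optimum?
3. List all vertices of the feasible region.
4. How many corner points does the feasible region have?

1. x1 = 10, x2 = 0, z = -10
2. C3, x2 ≥ 0
3. (0, 0), (10, 0), (10, 0.6667), (9.333, 1.333), (0, 6)
4. 5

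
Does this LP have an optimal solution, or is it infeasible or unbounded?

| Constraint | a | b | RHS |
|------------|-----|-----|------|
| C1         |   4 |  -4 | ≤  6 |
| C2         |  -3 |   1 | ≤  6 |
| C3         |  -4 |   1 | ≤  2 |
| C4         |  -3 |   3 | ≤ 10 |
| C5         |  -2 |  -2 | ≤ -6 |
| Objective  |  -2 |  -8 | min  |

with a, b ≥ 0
Feasible point: (1, 2) satisfies every constraint, so the LP is feasible.
Direction d = (1, 1): for each constraint row a, a·d ≤ 0 —
  (4)(1) + (-4)(1) = 0 ≤ 0
  (-3)(1) + (1)(1) = -2 ≤ 0
  (-4)(1) + (1)(1) = -3 ≤ 0
  (-3)(1) + (3)(1) = 0 ≤ 0
  (-2)(1) + (-2)(1) = -4 ≤ 0
and d ≥ 0, so (1, 2) + t·d stays feasible for every t ≥ 0. Along this ray z = -2a - 8b changes by -10 per unit t, so z → −∞.

Unbounded — the objective can decrease without bound over the feasible region.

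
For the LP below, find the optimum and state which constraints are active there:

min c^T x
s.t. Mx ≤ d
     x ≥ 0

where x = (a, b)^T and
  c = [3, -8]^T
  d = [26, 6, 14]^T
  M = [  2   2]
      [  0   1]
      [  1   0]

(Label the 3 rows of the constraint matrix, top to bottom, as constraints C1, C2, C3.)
Optimal: a = 0, b = 6
Binding: C2, a ≥ 0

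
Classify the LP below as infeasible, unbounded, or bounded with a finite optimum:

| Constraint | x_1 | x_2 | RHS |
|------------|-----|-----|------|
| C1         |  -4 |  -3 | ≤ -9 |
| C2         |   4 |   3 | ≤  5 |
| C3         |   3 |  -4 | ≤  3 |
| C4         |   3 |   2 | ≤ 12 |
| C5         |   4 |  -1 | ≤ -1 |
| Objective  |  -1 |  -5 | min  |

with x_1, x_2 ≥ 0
C2 requires 4x_1 + 3x_2 ≤ 5, while C1 (-4x_1 - 3x_2 ≤ -9) is equivalent to 4x_1 + 3x_2 ≥ 9. Together they would need 9 ≤ 4x_1 + 3x_2 ≤ 5, which is impossible since 9 > 5. No point satisfies all constraints.

Infeasible — the constraint set is empty.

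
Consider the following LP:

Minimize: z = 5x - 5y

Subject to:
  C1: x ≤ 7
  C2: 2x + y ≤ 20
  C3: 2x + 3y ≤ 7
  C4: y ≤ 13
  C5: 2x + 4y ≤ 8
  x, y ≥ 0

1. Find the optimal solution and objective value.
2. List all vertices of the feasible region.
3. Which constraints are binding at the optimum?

1. x = 0, y = 2, z = -10
2. (0, 0), (3.5, 0), (2, 1), (0, 2)
3. C5, x ≥ 0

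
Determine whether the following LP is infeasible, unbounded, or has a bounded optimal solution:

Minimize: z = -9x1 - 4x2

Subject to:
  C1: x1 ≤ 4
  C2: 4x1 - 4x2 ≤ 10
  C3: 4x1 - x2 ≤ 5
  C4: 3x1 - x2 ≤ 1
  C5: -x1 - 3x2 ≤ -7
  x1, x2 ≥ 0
Feasible point: (0, 3) satisfies every constraint, so the LP is feasible.
Direction d = (0, 1): for each constraint row a, a·d ≤ 0 —
  (1)(0) + (0)(1) = 0 ≤ 0
  (4)(0) + (-4)(1) = -4 ≤ 0
  (4)(0) + (-1)(1) = -1 ≤ 0
  (3)(0) + (-1)(1) = -1 ≤ 0
  (-1)(0) + (-3)(1) = -3 ≤ 0
and d ≥ 0, so (0, 3) + t·d stays feasible for every t ≥ 0. Along this ray z = -9x1 - 4x2 changes by -4 per unit t, so z → −∞.

The LP is unbounded; z can be made arbitrarily small.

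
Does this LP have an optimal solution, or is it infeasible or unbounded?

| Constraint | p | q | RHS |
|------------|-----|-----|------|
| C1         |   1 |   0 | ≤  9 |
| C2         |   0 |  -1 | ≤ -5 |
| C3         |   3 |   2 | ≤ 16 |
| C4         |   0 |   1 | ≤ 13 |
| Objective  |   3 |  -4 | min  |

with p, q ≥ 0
The point (0, 8) satisfies every constraint, so the LP is feasible; the constraints give p ≤ 9 and q ≤ 13, which with p, q ≥ 0 keep the feasible region inside a bounded box. A feasible, bounded LP attains a finite optimum at a vertex.

Feasible with finite optimum z* = -32 at (0, 8).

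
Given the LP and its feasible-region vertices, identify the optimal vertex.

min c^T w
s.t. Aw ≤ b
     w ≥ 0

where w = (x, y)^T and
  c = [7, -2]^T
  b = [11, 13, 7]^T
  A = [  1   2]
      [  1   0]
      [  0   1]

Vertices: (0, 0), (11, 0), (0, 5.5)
Evaluating z = 7x - 2y at each vertex:
  (0, 0): z = 0
  (11, 0): z = 77
  (0, 5.5): z = -11

The smallest value is z = -11, attained at (0, 5.5).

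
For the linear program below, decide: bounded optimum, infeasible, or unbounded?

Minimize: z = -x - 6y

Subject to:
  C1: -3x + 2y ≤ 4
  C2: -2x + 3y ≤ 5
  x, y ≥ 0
Feasible point: (0, 0) satisfies every constraint, so the LP is feasible.
Direction d = (1, 0): for each constraint row a, a·d ≤ 0 —
  (-3)(1) + (2)(0) = -3 ≤ 0
  (-2)(1) + (3)(0) = -2 ≤ 0
and d ≥ 0, so (0, 0) + t·d stays feasible for every t ≥ 0. Along this ray z = -x - 6y changes by -1 per unit t, so z → −∞.

The LP is unbounded; z can be made arbitrarily small.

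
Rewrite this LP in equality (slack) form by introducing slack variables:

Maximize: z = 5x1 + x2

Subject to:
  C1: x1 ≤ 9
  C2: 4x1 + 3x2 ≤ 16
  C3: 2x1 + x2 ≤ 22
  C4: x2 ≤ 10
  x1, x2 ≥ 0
max z = 5x1 + x2

s.t.
  x1 + s1 = 9
  4x1 + 3x2 + s2 = 16
  2x1 + x2 + s3 = 22
  x2 + s4 = 10
  x1, x2, s1, s2, s3, s4 ≥ 0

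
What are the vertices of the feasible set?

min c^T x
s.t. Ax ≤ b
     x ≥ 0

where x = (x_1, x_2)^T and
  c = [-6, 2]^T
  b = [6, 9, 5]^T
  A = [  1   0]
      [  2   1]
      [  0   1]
Each vertex is the intersection of two constraint boundaries that also satisfies all remaining constraints:
  x_1 = 0 and x_2 = 0 → (0, 0)
  2x_1 + x_2 = 9 and x_2 = 0 → (4.5, 0)
  2x_1 + x_2 = 9 and x_2 = 5 → (2, 5)
  x_2 = 5 and x_1 = 0 → (0, 5)

Vertices: (0, 0), (4.5, 0), (2, 5), (0, 5)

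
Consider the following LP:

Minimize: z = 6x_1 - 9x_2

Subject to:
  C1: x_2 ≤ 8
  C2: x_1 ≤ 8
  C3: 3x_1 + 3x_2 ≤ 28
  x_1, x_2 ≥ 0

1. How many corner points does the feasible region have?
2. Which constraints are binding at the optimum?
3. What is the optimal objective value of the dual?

1. 5
2. C1, x_1 ≥ 0
3. -72 (by strong duality, equal to the primal optimum)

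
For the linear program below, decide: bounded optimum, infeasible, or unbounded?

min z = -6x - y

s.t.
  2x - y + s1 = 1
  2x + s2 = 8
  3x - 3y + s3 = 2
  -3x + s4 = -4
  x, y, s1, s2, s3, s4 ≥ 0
Feasible point: (2, 3) satisfies every constraint, so the LP is feasible.
Direction d = (0, 1): for each constraint row a, a·d ≤ 0 —
  (2)(0) + (-1)(1) = -1 ≤ 0
  (2)(0) + (0)(1) = 0 ≤ 0
  (3)(0) + (-3)(1) = -3 ≤ 0
  (-3)(0) + (0)(1) = 0 ≤ 0
and d ≥ 0, so (2, 3) + t·d stays feasible for every t ≥ 0. Along this ray z = -6x - y changes by -1 per unit t, so z → −∞.

Unbounded — the objective can decrease without bound over the feasible region.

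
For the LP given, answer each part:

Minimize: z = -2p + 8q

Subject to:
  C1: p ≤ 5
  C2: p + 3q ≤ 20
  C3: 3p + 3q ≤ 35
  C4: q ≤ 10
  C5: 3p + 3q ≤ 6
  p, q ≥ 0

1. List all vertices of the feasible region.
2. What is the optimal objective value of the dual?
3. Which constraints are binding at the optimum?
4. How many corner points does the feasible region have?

1. (0, 0), (2, 0), (0, 2)
2. -4 (by strong duality, equal to the primal optimum)
3. C5, q ≥ 0
4. 3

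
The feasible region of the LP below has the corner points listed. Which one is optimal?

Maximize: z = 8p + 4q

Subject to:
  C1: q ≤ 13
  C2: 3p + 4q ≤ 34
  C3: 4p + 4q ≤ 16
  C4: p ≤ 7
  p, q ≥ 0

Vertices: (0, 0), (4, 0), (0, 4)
Evaluating z = 8p + 4q at each vertex:
  (0, 0): z = 0
  (4, 0): z = 32
  (0, 4): z = 16

The largest value is z = 32, attained at (4, 0).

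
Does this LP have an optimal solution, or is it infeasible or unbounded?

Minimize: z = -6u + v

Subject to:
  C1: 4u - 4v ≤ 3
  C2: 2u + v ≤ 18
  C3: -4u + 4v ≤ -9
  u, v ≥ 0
C1 requires 4u - 4v ≤ 3, while C3 (-4u + 4v ≤ -9) is equivalent to 4u - 4v ≥ 9. Together they would need 9 ≤ 4u - 4v ≤ 3, which is impossible since 9 > 3. No point satisfies all constraints.

The feasible region is empty; the LP is infeasible.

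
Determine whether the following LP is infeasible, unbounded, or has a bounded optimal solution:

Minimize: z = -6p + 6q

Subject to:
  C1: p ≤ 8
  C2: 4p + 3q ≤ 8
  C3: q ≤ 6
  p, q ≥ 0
The point (2, 0) satisfies every constraint, so the LP is feasible; the constraints give p ≤ 8 and q ≤ 6, which with p, q ≥ 0 keep the feasible region inside a bounded box. A feasible, bounded LP attains a finite optimum at a vertex.

Feasible with finite optimum z* = -12 at (2, 0).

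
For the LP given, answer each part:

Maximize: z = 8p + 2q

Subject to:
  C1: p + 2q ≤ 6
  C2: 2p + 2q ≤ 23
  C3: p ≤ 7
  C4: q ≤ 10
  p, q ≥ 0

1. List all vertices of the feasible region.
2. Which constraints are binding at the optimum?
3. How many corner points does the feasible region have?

1. (0, 0), (6, 0), (0, 3)
2. C1, q ≥ 0
3. 3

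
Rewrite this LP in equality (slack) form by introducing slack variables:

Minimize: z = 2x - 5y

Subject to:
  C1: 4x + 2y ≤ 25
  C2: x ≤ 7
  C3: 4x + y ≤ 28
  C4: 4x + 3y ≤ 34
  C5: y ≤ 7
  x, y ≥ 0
min z = 2x - 5y

s.t.
  4x + 2y + s1 = 25
  x + s2 = 7
  4x + y + s3 = 28
  4x + 3y + s4 = 34
  y + s5 = 7
  x, y, s1, s2, s3, s4, s5 ≥ 0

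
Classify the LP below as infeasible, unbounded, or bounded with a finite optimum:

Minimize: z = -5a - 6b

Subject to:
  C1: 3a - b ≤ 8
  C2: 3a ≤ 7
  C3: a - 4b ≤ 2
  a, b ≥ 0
Feasible point: (0, 0) satisfies every constraint, so the LP is feasible.
Direction d = (0, 1): for each constraint row a, a·d ≤ 0 —
  (3)(0) + (-1)(1) = -1 ≤ 0
  (3)(0) + (0)(1) = 0 ≤ 0
  (1)(0) + (-4)(1) = -4 ≤ 0
and d ≥ 0, so (0, 0) + t·d stays feasible for every t ≥ 0. Along this ray z = -5a - 6b changes by -6 per unit t, so z → −∞.

Unbounded: there is a feasible ray along which z → −∞.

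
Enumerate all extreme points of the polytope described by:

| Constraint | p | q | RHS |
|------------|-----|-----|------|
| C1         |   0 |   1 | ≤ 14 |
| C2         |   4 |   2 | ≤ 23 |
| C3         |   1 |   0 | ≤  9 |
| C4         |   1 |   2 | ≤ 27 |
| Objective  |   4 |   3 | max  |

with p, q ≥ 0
Each vertex is the intersection of two constraint boundaries that also satisfies all remaining constraints:
  p = 0 and q = 0 → (0, 0)
  4p + 2q = 23 and q = 0 → (5.75, 0)
  4p + 2q = 23 and p = 0 → (0, 11.5)

Vertices: (0, 0), (5.75, 0), (0, 11.5)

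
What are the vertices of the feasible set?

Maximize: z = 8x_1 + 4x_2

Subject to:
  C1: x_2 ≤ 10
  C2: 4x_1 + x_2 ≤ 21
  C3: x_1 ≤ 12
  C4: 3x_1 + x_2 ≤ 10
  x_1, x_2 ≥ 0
Each vertex is the intersection of two constraint boundaries that also satisfies all remaining constraints:
  x_1 = 0 and x_2 = 0 → (0, 0)
  3x_1 + x_2 = 10 and x_2 = 0 → (3.333, 0)
  x_2 = 10 and 3x_1 + x_2 = 10 → (0, 10)

Vertices: (0, 0), (3.333, 0), (0, 10)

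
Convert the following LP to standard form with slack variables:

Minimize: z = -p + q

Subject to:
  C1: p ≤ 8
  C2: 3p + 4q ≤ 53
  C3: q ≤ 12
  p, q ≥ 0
min z = -p + q

s.t.
  p + s1 = 8
  3p + 4q + s2 = 53
  q + s3 = 12
  p, q, s1, s2, s3 ≥ 0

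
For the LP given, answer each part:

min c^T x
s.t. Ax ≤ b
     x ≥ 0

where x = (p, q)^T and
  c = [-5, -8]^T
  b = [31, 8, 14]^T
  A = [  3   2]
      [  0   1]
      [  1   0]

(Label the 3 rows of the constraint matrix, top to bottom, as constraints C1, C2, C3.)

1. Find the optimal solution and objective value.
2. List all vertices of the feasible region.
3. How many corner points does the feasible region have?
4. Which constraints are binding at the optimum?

1. p = 5, q = 8, z = -89
2. (0, 0), (10.33, 0), (5, 8), (0, 8)
3. 4
4. C1, C2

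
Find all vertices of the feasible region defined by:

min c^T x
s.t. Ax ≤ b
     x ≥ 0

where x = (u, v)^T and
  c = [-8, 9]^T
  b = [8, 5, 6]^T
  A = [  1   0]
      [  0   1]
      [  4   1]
Each vertex is the intersection of two constraint boundaries that also satisfies all remaining constraints:
  u = 0 and v = 0 → (0, 0)
  4u + v = 6 and v = 0 → (1.5, 0)
  v = 5 and 4u + v = 6 → (0.25, 5)
  v = 5 and u = 0 → (0, 5)

Vertices: (0, 0), (1.5, 0), (0.25, 5), (0, 5)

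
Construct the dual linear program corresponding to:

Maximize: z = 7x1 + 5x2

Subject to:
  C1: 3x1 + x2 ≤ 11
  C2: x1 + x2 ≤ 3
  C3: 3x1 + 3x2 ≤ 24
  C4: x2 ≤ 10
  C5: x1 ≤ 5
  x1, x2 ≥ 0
Minimize: z = 11y1 + 3y2 + 24y3 + 10y4 + 5y5

Subject to:
  C1: -3y1 - y2 - 3y3 - y5 ≤ -7
  C2: -y1 - y2 - 3y3 - y4 ≤ -5
  y1, y2, y3, y4, y5 ≥ 0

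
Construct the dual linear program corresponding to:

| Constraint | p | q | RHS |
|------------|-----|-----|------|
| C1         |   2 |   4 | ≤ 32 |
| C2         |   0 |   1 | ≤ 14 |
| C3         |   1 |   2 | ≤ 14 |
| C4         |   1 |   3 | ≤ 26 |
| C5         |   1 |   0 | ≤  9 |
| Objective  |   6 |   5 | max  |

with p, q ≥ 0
Minimize: z = 32y1 + 14y2 + 14y3 + 26y4 + 9y5

Subject to:
  C1: -2y1 - y3 - y4 - y5 ≤ -6
  C2: -4y1 - y2 - 2y3 - 3y4 ≤ -5
  y1, y2, y3, y4, y5 ≥ 0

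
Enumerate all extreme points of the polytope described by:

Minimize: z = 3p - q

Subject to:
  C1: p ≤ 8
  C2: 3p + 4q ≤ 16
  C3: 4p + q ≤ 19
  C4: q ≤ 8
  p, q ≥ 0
Each vertex is the intersection of two constraint boundaries that also satisfies all remaining constraints:
  p = 0 and q = 0 → (0, 0)
  4p + q = 19 and q = 0 → (4.75, 0)
  3p + 4q = 16 and 4p + q = 19 → (4.615, 0.5385)
  3p + 4q = 16 and p = 0 → (0, 4)

Vertices: (0, 0), (4.75, 0), (4.615, 0.5385), (0, 4)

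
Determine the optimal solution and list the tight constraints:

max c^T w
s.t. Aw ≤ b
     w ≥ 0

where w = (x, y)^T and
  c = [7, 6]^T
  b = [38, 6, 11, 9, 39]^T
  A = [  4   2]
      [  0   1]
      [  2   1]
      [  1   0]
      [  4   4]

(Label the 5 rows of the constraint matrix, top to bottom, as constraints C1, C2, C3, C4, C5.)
Optimal: x = 2.5, y = 6
Slack at optimum:
  C1: slack = 16
  C2: slack = 0 (binding)
  C3: slack = 0 (binding)
  C4: slack = 6.5
  C5: slack = 5
  x ≥ 0: x = 2.5
  y ≥ 0: y = 6
Binding constraints: C2, C3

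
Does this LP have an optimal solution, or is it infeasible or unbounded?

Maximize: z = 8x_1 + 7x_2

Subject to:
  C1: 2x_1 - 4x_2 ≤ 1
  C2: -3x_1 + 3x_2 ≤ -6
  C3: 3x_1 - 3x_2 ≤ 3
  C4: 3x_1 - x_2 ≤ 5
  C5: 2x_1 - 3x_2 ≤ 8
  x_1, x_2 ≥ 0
C3 requires 3x_1 - 3x_2 ≤ 3, while C2 (-3x_1 + 3x_2 ≤ -6) is equivalent to 3x_1 - 3x_2 ≥ 6. Together they would need 6 ≤ 3x_1 - 3x_2 ≤ 3, which is impossible since 6 > 3. No point satisfies all constraints.

Infeasible: no point satisfies all constraints simultaneously.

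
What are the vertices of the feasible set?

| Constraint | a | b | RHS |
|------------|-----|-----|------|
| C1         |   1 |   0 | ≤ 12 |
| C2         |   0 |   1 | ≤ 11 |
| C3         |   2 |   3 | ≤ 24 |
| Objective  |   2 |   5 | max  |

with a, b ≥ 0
Each vertex is the intersection of two constraint boundaries that also satisfies all remaining constraints:
  a = 0 and b = 0 → (0, 0)
  a = 12 and 2a + 3b = 24 → (12, 0)
  2a + 3b = 24 and a = 0 → (0, 8)

Vertices: (0, 0), (12, 0), (0, 8)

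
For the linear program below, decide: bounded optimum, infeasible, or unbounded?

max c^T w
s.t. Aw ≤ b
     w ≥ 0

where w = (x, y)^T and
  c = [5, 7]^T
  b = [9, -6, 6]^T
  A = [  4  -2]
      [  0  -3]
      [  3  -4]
Feasible point: (0, 2) satisfies every constraint, so the LP is feasible.
Direction d = (0, 1): for each constraint row a, a·d ≤ 0 —
  (4)(0) + (-2)(1) = -2 ≤ 0
  (0)(0) + (-3)(1) = -3 ≤ 0
  (3)(0) + (-4)(1) = -4 ≤ 0
and d ≥ 0, so (0, 2) + t·d stays feasible for every t ≥ 0. Along this ray z = 5x + 7y changes by 7 per unit t, so z → +∞.

The LP is unbounded; z can be made arbitrarily large.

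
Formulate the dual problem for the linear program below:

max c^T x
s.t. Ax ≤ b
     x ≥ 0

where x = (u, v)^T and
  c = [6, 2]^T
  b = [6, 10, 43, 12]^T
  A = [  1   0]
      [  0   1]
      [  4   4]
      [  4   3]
Minimize: z = 6y1 + 10y2 + 43y3 + 12y4

Subject to:
  C1: -y1 - 4y3 - 4y4 ≤ -6
  C2: -y2 - 4y3 - 3y4 ≤ -2
  y1, y2, y3, y4 ≥ 0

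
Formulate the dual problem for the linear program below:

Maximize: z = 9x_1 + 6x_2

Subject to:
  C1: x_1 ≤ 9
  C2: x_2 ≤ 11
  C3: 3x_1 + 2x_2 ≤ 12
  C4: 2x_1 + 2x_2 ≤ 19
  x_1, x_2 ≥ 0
Minimize: z = 9y1 + 11y2 + 12y3 + 19y4

Subject to:
  C1: -y1 - 3y3 - 2y4 ≤ -9
  C2: -y2 - 2y3 - 2y4 ≤ -6
  y1, y2, y3, y4 ≥ 0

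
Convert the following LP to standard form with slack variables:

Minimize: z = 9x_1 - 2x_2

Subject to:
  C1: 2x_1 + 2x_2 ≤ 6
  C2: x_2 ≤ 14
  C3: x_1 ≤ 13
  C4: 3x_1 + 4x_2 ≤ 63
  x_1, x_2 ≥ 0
min z = 9x_1 - 2x_2

s.t.
  2x_1 + 2x_2 + s1 = 6
  x_2 + s2 = 14
  x_1 + s3 = 13
  3x_1 + 4x_2 + s4 = 63
  x_1, x_2, s1, s2, s3, s4 ≥ 0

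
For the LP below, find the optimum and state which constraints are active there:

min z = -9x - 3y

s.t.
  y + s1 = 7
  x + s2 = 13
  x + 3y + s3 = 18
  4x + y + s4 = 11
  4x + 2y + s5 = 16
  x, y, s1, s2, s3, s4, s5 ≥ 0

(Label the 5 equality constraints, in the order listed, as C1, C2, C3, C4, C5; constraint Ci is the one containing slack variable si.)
Optimal: x = 1.5, y = 5
Slack at optimum:
  C1: slack = 2
  C2: slack = 11.5
  C3: slack = 1.5
  C4: slack = 0 (binding)
  C5: slack = 0 (binding)
  x ≥ 0: x = 1.5
  y ≥ 0: y = 5
Binding constraints: C4, C5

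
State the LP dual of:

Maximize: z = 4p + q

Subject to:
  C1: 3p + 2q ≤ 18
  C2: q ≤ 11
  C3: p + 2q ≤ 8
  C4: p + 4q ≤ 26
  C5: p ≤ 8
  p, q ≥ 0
Minimize: z = 18y1 + 11y2 + 8y3 + 26y4 + 8y5

Subject to:
  C1: -3y1 - y3 - y4 - y5 ≤ -4
  C2: -2y1 - y2 - 2y3 - 4y4 ≤ -1
  y1, y2, y3, y4, y5 ≥ 0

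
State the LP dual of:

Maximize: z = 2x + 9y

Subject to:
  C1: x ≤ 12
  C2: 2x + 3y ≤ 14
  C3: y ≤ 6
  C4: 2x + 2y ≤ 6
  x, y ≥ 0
Minimize: z = 12y1 + 14y2 + 6y3 + 6y4

Subject to:
  C1: -y1 - 2y2 - 2y4 ≤ -2
  C2: -3y2 - y3 - 2y4 ≤ -9
  y1, y2, y3, y4 ≥ 0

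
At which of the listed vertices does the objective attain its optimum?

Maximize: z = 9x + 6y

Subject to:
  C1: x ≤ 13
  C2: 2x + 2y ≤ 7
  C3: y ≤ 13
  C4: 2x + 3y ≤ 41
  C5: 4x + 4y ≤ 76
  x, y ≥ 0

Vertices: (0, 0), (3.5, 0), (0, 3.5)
Evaluating z = 9x + 6y at each vertex:
  (0, 0): z = 0
  (3.5, 0): z = 31.5
  (0, 3.5): z = 21

The largest value is z = 31.5, attained at (3.5, 0).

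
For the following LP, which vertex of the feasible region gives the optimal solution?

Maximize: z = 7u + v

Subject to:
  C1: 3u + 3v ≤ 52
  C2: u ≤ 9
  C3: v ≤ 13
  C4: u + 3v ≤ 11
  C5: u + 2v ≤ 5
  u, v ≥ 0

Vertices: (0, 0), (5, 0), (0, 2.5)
(5, 0) with z = 35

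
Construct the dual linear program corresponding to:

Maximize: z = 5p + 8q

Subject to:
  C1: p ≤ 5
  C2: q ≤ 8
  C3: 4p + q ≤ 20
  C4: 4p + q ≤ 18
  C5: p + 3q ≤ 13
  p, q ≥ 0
Minimize: z = 5y1 + 8y2 + 20y3 + 18y4 + 13y5

Subject to:
  C1: -y1 - 4y3 - 4y4 - y5 ≤ -5
  C2: -y2 - y3 - y4 - 3y5 ≤ -8
  y1, y2, y3, y4, y5 ≥ 0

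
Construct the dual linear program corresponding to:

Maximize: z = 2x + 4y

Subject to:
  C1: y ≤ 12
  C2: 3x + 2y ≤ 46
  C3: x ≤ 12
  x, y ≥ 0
Minimize: z = 12y1 + 46y2 + 12y3

Subject to:
  C1: -3y2 - y3 ≤ -2
  C2: -y1 - 2y2 ≤ -4
  y1, y2, y3 ≥ 0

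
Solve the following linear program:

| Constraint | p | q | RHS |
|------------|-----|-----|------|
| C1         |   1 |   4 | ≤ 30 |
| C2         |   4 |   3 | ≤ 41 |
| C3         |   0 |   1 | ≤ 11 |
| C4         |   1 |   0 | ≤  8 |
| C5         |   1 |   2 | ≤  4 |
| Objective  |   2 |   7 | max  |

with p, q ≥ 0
Each vertex is the intersection of two constraint boundaries that also satisfies all remaining constraints:
  p = 0 and q = 0 → (0, 0)
  p + 2q = 4 and q = 0 → (4, 0)
  p + 2q = 4 and p = 0 → (0, 2)

Evaluating z = 2p + 7q at each vertex:
  (0, 0): z = 0
  (4, 0): z = 8
  (0, 2): z = 14

The maximum is at (0, 2) with z = 14.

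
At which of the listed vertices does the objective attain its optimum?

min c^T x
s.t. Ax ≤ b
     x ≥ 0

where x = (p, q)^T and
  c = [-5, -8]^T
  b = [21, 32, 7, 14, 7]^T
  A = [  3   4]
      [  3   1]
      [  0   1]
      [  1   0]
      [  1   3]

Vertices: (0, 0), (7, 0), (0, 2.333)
(7, 0) with z = -35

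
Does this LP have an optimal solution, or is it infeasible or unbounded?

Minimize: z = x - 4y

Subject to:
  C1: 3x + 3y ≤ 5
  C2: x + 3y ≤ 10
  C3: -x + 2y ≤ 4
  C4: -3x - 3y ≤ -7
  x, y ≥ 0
C1 requires 3x + 3y ≤ 5, while C4 (-3x - 3y ≤ -7) is equivalent to 3x + 3y ≥ 7. Together they would need 7 ≤ 3x + 3y ≤ 5, which is impossible since 7 > 5. No point satisfies all constraints.

Infeasible: no point satisfies all constraints simultaneously.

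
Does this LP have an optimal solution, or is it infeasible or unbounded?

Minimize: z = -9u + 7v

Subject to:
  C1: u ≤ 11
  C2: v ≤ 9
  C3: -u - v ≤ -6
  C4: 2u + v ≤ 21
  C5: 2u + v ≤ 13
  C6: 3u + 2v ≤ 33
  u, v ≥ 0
The point (6.5, 0) satisfies every constraint, so the LP is feasible; the constraints give u ≤ 11 and v ≤ 9, which with u, v ≥ 0 keep the feasible region inside a bounded box. A feasible, bounded LP attains a finite optimum at a vertex.

Bounded optimum: z* = -58.5 at (6.5, 0).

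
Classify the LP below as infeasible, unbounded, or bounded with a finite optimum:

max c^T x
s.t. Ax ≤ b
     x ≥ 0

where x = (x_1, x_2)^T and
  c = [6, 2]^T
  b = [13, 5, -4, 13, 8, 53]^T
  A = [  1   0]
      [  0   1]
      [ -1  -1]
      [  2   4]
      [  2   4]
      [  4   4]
The point (4, 0) satisfies every constraint, so the LP is feasible; the constraints give x_1 ≤ 13 and x_2 ≤ 5, which with x_1, x_2 ≥ 0 keep the feasible region inside a bounded box. A feasible, bounded LP attains a finite optimum at a vertex.

Evaluating z = 6x_1 + 2x_2 at each vertex:
  (4, 0): z = 24

The LP has an optimal solution: (4, 0) with z = 24.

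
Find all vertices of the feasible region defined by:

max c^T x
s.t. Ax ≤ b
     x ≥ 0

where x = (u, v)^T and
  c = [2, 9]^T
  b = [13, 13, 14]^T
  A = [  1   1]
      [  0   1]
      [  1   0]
Each vertex is the intersection of two constraint boundaries that also satisfies all remaining constraints:
  u = 0 and v = 0 → (0, 0)
  u + v = 13 and v = 0 → (13, 0)
  u + v = 13 and v = 13 → (0, 13)

Vertices: (0, 0), (13, 0), (0, 13)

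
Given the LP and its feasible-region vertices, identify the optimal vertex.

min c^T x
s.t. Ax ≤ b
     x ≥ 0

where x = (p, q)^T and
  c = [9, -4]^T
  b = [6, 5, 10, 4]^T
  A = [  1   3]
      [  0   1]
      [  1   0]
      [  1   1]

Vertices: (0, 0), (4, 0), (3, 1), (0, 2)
Evaluating z = 9p - 4q at each vertex:
  (0, 0): z = 0
  (4, 0): z = 36
  (3, 1): z = 23
  (0, 2): z = -8

The smallest value is z = -8, attained at (0, 2).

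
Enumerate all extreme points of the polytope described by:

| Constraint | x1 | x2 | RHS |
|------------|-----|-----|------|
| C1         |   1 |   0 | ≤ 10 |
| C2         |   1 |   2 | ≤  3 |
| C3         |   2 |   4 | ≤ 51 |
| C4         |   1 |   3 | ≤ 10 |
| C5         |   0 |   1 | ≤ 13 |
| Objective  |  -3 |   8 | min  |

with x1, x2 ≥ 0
Each vertex is the intersection of two constraint boundaries that also satisfies all remaining constraints:
  x1 = 0 and x2 = 0 → (0, 0)
  x1 + 2x2 = 3 and x2 = 0 → (3, 0)
  x1 + 2x2 = 3 and x1 = 0 → (0, 1.5)

Vertices: (0, 0), (3, 0), (0, 1.5)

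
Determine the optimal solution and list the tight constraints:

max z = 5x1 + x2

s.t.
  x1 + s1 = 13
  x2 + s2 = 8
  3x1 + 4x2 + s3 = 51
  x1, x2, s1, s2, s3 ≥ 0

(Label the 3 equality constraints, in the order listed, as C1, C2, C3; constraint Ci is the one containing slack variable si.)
Optimal: x1 = 13, x2 = 3
Slack at optimum:
  C1: slack = 0 (binding)
  C2: slack = 5
  C3: slack = 0 (binding)
  x1 ≥ 0: x1 = 13
  x2 ≥ 0: x2 = 3
Binding constraints: C1, C3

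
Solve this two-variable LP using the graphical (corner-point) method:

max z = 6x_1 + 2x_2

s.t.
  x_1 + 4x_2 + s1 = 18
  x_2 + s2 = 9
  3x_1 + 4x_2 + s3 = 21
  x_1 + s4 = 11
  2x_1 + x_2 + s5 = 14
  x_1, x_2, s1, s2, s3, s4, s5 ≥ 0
Each vertex is the intersection of two constraint boundaries that also satisfies all remaining constraints:
  x_1 = 0 and x_2 = 0 → (0, 0)
  3x_1 + 4x_2 = 21 and 2x_1 + x_2 = 14 → (7, 0)
  x_1 + 4x_2 = 18 and 3x_1 + 4x_2 = 21 → (1.5, 4.125)
  x_1 + 4x_2 = 18 and x_1 = 0 → (0, 4.5)

Evaluating z = 6x_1 + 2x_2 at each vertex:
  (0, 0): z = 0
  (7, 0): z = 42
  (1.5, 4.125): z = 17.25
  (0, 4.5): z = 9

The maximum is at (7, 0) with z = 42.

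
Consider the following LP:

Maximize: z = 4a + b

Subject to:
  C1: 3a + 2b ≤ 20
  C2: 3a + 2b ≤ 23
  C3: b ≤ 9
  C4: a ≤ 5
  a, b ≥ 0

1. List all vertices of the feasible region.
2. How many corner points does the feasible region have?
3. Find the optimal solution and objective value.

1. (0, 0), (5, 0), (5, 2.5), (0.6667, 9), (0, 9)
2. 5
3. a = 5, b = 2.5, z = 22.5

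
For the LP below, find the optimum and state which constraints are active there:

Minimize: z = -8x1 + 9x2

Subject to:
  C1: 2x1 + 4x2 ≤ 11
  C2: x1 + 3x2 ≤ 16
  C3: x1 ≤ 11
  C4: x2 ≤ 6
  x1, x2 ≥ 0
Optimal: x1 = 5.5, x2 = 0
Binding: C1, x2 ≥ 0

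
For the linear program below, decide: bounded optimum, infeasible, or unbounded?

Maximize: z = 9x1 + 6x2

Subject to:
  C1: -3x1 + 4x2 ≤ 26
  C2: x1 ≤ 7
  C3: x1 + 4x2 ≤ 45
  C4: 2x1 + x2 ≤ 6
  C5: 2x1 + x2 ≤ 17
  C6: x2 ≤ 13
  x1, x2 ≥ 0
The point (0, 6) satisfies every constraint, so the LP is feasible; the constraints give x1 ≤ 7 and x2 ≤ 13, which with x1, x2 ≥ 0 keep the feasible region inside a bounded box. A feasible, bounded LP attains a finite optimum at a vertex.

Feasible with finite optimum z* = 36 at (0, 6).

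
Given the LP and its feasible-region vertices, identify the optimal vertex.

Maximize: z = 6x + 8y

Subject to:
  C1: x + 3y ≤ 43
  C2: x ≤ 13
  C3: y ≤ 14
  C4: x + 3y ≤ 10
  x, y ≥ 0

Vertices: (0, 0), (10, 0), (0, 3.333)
Evaluating z = 6x + 8y at each vertex:
  (0, 0): z = 0
  (10, 0): z = 60
  (0, 3.333): z = 26.67

The largest value is z = 60, attained at (10, 0).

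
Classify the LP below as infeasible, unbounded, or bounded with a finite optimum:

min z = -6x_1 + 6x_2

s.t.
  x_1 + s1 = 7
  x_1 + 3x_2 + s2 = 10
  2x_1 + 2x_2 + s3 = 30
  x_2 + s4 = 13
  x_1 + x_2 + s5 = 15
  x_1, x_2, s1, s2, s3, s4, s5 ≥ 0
The point (7, 0) satisfies every constraint, so the LP is feasible; the constraints give x_1 ≤ 7 and x_2 ≤ 13, which with x_1, x_2 ≥ 0 keep the feasible region inside a bounded box. A feasible, bounded LP attains a finite optimum at a vertex.

Evaluating z = -6x_1 + 6x_2 at each vertex:
  (0, 0): z = 0
  (7, 0): z = -42
  (7, 1): z = -36
  (0, 3.333): z = 20

Bounded optimum: z* = -42 at (7, 0).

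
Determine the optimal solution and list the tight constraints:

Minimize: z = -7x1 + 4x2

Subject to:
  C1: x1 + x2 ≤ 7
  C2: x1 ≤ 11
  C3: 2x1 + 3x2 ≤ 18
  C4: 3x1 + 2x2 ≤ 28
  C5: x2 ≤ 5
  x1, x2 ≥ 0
Optimal: x1 = 7, x2 = 0
Slack at optimum:
  C1: slack = 0 (binding)
  C2: slack = 4
  C3: slack = 4
  C4: slack = 7
  C5: slack = 5
  x1 ≥ 0: x1 = 7
  x2 ≥ 0: x2 = 0 (binding)
Binding constraints: C1, x2 ≥ 0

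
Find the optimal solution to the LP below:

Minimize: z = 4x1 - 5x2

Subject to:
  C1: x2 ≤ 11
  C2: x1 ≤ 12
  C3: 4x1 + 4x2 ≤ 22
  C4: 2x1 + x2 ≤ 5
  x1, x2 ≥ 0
x1 = 0, x2 = 5, z = -25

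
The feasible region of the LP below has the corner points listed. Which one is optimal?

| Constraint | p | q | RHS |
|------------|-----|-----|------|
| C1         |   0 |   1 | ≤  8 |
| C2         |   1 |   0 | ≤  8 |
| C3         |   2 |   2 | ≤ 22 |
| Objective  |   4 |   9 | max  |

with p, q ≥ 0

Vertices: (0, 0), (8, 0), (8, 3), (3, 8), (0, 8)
(3, 8) with z = 84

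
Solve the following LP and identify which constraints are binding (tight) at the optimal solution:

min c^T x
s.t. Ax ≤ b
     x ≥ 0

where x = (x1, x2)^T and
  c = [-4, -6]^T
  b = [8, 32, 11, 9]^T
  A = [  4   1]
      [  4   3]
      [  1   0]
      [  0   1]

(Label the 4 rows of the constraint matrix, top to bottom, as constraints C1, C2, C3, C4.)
Optimal: x1 = 0, x2 = 8
Slack at optimum:
  C1: slack = 0 (binding)
  C2: slack = 8
  C3: slack = 11
  C4: slack = 1
  x1 ≥ 0: x1 = 0 (binding)
  x2 ≥ 0: x2 = 8
Binding constraints: C1, x1 ≥ 0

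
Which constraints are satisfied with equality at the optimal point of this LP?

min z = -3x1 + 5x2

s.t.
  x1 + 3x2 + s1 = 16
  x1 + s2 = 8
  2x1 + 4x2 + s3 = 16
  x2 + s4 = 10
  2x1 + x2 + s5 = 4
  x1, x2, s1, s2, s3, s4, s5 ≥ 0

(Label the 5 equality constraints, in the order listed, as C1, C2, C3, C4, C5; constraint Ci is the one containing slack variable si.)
Optimal: x1 = 2, x2 = 0
Slack at optimum:
  C1: slack = 14
  C2: slack = 6
  C3: slack = 12
  C4: slack = 10
  C5: slack = 0 (binding)
  x1 ≥ 0: x1 = 2
  x2 ≥ 0: x2 = 0 (binding)
Binding constraints: C5, x2 ≥ 0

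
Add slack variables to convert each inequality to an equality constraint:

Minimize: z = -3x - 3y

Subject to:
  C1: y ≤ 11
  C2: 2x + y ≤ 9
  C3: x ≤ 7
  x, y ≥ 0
min z = -3x - 3y

s.t.
  y + s1 = 11
  2x + y + s2 = 9
  x + s3 = 7
  x, y, s1, s2, s3 ≥ 0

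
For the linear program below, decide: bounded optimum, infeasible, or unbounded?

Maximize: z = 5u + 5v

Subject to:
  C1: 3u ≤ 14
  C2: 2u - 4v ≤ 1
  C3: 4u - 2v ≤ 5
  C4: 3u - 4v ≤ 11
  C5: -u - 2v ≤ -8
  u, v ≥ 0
Feasible point: (0, 4) satisfies every constraint, so the LP is feasible.
Direction d = (0, 1): for each constraint row a, a·d ≤ 0 —
  (3)(0) + (0)(1) = 0 ≤ 0
  (2)(0) + (-4)(1) = -4 ≤ 0
  (4)(0) + (-2)(1) = -2 ≤ 0
  (3)(0) + (-4)(1) = -4 ≤ 0
  (-1)(0) + (-2)(1) = -2 ≤ 0
and d ≥ 0, so (0, 4) + t·d stays feasible for every t ≥ 0. Along this ray z = 5u + 5v changes by 5 per unit t, so z → +∞.

The LP is unbounded; z can be made arbitrarily large.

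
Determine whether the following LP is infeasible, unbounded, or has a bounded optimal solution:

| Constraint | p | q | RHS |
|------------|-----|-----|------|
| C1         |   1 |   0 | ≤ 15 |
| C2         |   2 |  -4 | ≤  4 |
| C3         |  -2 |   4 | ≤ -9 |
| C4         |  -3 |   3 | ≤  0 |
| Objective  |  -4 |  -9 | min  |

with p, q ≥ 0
C2 requires 2p - 4q ≤ 4, while C3 (-2p + 4q ≤ -9) is equivalent to 2p - 4q ≥ 9. Together they would need 9 ≤ 2p - 4q ≤ 4, which is impossible since 9 > 4. No point satisfies all constraints.

Infeasible — the constraint set is empty.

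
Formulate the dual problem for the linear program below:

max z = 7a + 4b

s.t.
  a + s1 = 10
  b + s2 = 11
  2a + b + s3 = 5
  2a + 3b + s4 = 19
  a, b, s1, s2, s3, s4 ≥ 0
Minimize: z = 10y1 + 11y2 + 5y3 + 19y4

Subject to:
  C1: -y1 - 2y3 - 2y4 ≤ -7
  C2: -y2 - y3 - 3y4 ≤ -4
  y1, y2, y3, y4 ≥ 0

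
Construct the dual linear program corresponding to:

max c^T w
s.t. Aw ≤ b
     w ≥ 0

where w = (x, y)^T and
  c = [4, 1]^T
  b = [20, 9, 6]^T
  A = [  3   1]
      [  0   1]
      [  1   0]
Minimize: z = 20y1 + 9y2 + 6y3

Subject to:
  C1: -3y1 - y3 ≤ -4
  C2: -y1 - y2 ≤ -1
  y1, y2, y3 ≥ 0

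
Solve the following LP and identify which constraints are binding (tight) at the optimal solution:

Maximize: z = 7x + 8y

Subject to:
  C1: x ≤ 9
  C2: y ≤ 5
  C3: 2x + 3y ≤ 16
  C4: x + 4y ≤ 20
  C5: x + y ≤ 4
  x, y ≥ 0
Optimal: x = 0, y = 4
Binding: C5, x ≥ 0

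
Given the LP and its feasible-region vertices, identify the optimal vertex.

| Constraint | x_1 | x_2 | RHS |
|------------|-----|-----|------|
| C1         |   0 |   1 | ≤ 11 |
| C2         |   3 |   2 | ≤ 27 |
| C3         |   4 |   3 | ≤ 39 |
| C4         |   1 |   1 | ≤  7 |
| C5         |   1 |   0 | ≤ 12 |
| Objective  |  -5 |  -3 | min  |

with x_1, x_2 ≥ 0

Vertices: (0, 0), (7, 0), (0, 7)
(7, 0) with z = -35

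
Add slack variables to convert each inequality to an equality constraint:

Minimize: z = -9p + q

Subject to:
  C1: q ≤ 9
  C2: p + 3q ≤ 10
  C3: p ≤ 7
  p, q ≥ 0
min z = -9p + q

s.t.
  q + s1 = 9
  p + 3q + s2 = 10
  p + s3 = 7
  p, q, s1, s2, s3 ≥ 0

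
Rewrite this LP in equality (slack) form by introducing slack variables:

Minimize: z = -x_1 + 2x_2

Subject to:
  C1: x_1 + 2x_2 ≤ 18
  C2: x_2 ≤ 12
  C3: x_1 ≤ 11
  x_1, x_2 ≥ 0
min z = -x_1 + 2x_2

s.t.
  x_1 + 2x_2 + s1 = 18
  x_2 + s2 = 12
  x_1 + s3 = 11
  x_1, x_2, s1, s2, s3 ≥ 0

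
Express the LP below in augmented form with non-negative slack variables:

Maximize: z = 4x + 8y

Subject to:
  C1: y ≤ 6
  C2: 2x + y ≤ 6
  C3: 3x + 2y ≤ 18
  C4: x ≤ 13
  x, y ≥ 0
max z = 4x + 8y

s.t.
  y + s1 = 6
  2x + y + s2 = 6
  3x + 2y + s3 = 18
  x + s4 = 13
  x, y, s1, s2, s3, s4 ≥ 0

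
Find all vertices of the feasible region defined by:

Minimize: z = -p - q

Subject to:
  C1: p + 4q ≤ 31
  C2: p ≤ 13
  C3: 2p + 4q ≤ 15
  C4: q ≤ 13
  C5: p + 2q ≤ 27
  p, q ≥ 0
Each vertex is the intersection of two constraint boundaries that also satisfies all remaining constraints:
  p = 0 and q = 0 → (0, 0)
  2p + 4q = 15 and q = 0 → (7.5, 0)
  2p + 4q = 15 and p = 0 → (0, 3.75)

Vertices: (0, 0), (7.5, 0), (0, 3.75)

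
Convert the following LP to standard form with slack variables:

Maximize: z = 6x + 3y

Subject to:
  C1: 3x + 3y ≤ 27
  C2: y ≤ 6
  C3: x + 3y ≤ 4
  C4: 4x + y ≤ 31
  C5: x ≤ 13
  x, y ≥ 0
max z = 6x + 3y

s.t.
  3x + 3y + s1 = 27
  y + s2 = 6
  x + 3y + s3 = 4
  4x + y + s4 = 31
  x + s5 = 13
  x, y, s1, s2, s3, s4, s5 ≥ 0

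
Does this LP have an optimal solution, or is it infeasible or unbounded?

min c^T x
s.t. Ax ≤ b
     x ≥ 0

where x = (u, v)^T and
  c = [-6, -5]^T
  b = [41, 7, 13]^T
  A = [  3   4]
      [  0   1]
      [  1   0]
The point (13, 0.5) satisfies every constraint, so the LP is feasible; the constraints give u ≤ 13 and v ≤ 7, which with u, v ≥ 0 keep the feasible region inside a bounded box. A feasible, bounded LP attains a finite optimum at a vertex.

Feasible with finite optimum z* = -80.5 at (13, 0.5).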